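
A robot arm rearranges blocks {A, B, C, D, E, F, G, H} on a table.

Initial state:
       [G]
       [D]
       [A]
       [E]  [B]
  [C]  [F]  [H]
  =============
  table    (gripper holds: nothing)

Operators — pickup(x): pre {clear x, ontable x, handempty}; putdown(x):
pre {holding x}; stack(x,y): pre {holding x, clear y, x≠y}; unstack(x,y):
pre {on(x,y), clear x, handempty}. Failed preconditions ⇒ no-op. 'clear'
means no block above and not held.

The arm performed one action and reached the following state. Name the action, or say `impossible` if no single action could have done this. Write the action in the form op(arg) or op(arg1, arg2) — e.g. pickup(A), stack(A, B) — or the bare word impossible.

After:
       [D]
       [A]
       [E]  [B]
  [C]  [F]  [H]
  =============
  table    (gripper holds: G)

unstack(G, D)

target: towers=[C; F/E/A/D; H/B] holding=G
     unstack(G, D) → towers=[C; F/E/A/D; H/B] holding=G  ← match
     unstack(B, H) → towers=[C; F/E/A/D/G; H] holding=B
         pickup(C) → towers=[F/E/A/D/G; H/B] holding=C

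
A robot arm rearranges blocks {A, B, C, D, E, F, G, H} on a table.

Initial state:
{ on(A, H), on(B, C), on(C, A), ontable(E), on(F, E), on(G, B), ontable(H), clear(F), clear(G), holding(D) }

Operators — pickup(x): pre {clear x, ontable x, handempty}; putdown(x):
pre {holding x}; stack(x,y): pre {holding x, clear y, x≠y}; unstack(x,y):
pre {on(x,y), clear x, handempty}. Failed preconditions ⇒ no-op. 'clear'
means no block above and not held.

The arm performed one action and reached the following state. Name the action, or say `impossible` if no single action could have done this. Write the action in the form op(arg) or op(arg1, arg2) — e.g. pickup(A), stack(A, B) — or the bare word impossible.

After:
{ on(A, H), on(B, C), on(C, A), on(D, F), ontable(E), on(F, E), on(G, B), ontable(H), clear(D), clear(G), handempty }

target: towers=[E/F/D; H/A/C/B/G] holding=-
        putdown(D) → towers=[D; E/F; H/A/C/B/G] holding=-
       stack(D, G) → towers=[E/F; H/A/C/B/G/D] holding=-
       stack(D, F) → towers=[E/F/D; H/A/C/B/G] holding=-  ← match

stack(D, F)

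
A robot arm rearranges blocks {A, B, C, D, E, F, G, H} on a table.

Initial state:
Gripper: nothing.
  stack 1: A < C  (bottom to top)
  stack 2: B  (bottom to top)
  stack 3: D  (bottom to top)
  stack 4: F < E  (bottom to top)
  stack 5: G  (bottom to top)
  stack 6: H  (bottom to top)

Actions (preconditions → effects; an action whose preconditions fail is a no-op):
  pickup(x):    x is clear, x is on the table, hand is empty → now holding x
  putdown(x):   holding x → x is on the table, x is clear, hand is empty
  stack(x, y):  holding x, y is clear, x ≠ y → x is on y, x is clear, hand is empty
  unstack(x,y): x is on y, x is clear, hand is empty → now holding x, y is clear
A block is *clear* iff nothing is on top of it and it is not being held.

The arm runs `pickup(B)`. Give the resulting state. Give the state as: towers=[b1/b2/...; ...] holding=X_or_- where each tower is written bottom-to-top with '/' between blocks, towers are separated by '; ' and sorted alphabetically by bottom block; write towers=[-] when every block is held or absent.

before: towers=[A/C; B; D; F/E; G; H] holding=-
pre[pickup(B)]: clear(B) ✓, ontable(B) ✓, handempty ✓
all met → apply pickup(B)
after:  towers=[A/C; D; F/E; G; H] holding=B

towers=[A/C; D; F/E; G; H] holding=B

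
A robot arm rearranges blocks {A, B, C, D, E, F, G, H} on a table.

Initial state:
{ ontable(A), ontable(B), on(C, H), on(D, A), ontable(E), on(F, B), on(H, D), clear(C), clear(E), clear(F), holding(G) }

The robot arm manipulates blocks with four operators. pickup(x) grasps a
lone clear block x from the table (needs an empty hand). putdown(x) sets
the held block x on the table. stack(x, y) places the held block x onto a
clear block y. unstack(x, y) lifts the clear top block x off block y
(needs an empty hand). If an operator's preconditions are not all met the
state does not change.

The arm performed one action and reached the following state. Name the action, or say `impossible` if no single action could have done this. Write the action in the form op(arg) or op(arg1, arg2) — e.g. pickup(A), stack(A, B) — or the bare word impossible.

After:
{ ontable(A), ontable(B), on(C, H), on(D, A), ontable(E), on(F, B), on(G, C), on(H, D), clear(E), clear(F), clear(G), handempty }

stack(G, C)

target: towers=[A/D/H/C/G; B/F; E] holding=-
        putdown(G) → towers=[A/D/H/C; B/F; E; G] holding=-
       stack(G, E) → towers=[A/D/H/C; B/F; E/G] holding=-
       stack(G, F) → towers=[A/D/H/C; B/F/G; E] holding=-
       stack(G, C) → towers=[A/D/H/C/G; B/F; E] holding=-  ← match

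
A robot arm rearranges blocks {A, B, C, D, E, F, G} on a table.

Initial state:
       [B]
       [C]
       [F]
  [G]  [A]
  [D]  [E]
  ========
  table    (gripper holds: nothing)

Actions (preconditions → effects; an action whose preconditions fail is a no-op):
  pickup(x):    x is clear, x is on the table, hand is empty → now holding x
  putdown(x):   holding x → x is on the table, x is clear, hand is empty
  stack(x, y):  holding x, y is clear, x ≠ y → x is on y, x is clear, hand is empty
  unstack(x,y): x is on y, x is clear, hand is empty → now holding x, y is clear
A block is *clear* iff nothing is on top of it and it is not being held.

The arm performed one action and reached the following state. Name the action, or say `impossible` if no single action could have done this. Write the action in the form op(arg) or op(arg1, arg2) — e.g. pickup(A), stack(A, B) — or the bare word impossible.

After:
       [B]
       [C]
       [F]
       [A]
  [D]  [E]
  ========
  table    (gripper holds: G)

target: towers=[D; E/A/F/C/B] holding=G
     unstack(B, C) → towers=[D/G; E/A/F/C] holding=B
     unstack(G, D) → towers=[D; E/A/F/C/B] holding=G  ← match

unstack(G, D)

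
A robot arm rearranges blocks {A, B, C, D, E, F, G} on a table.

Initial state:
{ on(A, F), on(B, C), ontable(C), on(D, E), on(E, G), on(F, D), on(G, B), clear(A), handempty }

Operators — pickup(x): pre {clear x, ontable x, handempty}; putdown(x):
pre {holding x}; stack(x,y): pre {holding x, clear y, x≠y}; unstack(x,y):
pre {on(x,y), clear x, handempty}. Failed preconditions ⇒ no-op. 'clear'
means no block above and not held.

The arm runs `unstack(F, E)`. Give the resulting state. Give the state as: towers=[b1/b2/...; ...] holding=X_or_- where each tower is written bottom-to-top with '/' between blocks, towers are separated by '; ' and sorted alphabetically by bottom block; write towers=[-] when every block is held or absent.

before: towers=[C/B/G/E/D/F/A] holding=-
pre[unstack(F, E)]: on(F,E) ✗, clear(F) ✗, handempty ✓
on(F,E), clear(F) unmet → unstack(F, E) is a no-op
after:  towers=[C/B/G/E/D/F/A] holding=-

towers=[C/B/G/E/D/F/A] holding=-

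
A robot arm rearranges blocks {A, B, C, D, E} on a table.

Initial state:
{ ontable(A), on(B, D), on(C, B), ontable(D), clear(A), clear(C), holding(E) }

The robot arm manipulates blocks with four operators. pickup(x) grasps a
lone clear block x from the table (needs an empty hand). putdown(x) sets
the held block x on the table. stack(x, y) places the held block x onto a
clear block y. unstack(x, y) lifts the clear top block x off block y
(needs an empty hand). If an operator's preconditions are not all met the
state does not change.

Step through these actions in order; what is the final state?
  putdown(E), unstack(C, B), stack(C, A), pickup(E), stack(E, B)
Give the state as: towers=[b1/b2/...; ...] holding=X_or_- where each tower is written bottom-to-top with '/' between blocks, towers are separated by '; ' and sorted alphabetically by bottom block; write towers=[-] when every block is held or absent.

step 1 (putdown(E)): towers=[A; D/B/C; E] holding=-
step 2 (unstack(C, B)): towers=[A; D/B; E] holding=C
step 3 (stack(C, A)): towers=[A/C; D/B; E] holding=-
step 4 (pickup(E)): towers=[A/C; D/B] holding=E
step 5 (stack(E, B)): towers=[A/C; D/B/E] holding=-

towers=[A/C; D/B/E] holding=-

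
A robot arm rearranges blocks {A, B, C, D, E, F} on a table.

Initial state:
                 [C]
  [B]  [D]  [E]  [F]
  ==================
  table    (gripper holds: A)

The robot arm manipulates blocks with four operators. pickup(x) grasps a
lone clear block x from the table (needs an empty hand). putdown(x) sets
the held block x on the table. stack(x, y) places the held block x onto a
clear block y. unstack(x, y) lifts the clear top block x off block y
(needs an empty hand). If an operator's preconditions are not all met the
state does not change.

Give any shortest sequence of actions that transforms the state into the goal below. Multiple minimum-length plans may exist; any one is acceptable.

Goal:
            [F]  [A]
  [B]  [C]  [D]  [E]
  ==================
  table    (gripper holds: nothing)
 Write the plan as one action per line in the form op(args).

stack(A, E)
unstack(C, F)
putdown(C)
pickup(F)
stack(F, D)

step 1 (stack(A, E)): towers=[B; D; E/A; F/C] holding=-
step 2 (unstack(C, F)): towers=[B; D; E/A; F] holding=C
step 3 (putdown(C)): towers=[B; C; D; E/A; F] holding=-
step 4 (pickup(F)): towers=[B; C; D; E/A] holding=F
step 5 (stack(F, D)): towers=[B; C; D/F; E/A] holding=-
goal check: towers=[B; C; D/F; E/A] holding=- — reached (length 5, optimal by BFS)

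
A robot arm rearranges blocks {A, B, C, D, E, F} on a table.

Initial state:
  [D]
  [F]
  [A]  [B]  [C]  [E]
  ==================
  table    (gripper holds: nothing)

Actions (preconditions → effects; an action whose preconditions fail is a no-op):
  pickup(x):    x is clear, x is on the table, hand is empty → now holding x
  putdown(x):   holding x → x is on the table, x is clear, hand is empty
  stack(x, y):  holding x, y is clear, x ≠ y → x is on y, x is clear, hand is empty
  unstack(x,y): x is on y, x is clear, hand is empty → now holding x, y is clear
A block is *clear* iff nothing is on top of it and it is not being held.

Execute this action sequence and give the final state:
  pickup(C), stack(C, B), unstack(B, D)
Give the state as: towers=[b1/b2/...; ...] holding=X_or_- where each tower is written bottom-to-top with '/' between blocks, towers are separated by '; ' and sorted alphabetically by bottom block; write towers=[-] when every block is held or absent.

step 1 (pickup(C)): towers=[A/F/D; B; E] holding=C
step 2 (stack(C, B)): towers=[A/F/D; B/C; E] holding=-
step 3 (unstack(B, D)) [no-op]: towers=[A/F/D; B/C; E] holding=-

towers=[A/F/D; B/C; E] holding=-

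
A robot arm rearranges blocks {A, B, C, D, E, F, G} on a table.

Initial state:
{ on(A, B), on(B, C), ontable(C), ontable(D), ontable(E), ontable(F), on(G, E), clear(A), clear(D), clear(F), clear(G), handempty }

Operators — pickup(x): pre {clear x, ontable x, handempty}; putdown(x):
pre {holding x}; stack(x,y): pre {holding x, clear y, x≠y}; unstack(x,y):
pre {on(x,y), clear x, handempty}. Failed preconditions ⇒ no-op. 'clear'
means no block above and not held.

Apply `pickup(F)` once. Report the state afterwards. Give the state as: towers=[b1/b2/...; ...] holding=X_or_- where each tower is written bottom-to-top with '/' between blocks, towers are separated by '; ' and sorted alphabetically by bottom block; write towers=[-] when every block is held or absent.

before: towers=[C/B/A; D; E/G; F] holding=-
pre[pickup(F)]: clear(F) ✓, ontable(F) ✓, handempty ✓
all met → apply pickup(F)
after:  towers=[C/B/A; D; E/G] holding=F

towers=[C/B/A; D; E/G] holding=F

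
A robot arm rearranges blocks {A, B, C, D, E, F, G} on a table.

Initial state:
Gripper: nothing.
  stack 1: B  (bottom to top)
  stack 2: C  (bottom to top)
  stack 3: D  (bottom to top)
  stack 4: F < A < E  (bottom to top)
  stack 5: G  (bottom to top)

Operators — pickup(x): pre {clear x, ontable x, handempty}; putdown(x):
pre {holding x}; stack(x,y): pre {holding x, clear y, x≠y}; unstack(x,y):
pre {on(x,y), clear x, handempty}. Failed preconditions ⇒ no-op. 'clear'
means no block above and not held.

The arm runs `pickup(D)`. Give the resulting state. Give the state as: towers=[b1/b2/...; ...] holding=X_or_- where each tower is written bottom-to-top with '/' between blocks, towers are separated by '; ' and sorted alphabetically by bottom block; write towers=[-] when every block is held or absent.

towers=[B; C; F/A/E; G] holding=D

before: towers=[B; C; D; F/A/E; G] holding=-
pre[pickup(D)]: clear(D) ok, ontable(D) ok, handempty ok
all met → apply pickup(D)
after:  towers=[B; C; F/A/E; G] holding=D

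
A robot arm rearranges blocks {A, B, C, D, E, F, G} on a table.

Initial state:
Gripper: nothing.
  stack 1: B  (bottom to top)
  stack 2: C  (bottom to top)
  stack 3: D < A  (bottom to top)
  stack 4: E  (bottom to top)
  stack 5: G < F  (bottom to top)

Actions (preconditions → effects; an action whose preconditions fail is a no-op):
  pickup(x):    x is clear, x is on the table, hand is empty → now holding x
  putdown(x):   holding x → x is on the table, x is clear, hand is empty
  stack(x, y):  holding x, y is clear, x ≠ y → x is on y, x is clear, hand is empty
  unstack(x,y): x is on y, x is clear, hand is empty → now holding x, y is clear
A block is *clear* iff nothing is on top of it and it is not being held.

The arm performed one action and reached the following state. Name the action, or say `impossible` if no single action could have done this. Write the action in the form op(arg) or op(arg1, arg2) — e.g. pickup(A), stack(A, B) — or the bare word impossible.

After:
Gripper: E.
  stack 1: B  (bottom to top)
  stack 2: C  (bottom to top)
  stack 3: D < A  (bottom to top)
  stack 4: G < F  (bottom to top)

target: towers=[B; C; D/A; G/F] holding=E
         pickup(B) → towers=[C; D/A; E; G/F] holding=B
     unstack(F, G) → towers=[B; C; D/A; E; G] holding=F
     unstack(A, D) → towers=[B; C; D; E; G/F] holding=A
         pickup(E) → towers=[B; C; D/A; G/F] holding=E  ← match
         pickup(C) → towers=[B; D/A; E; G/F] holding=C

pickup(E)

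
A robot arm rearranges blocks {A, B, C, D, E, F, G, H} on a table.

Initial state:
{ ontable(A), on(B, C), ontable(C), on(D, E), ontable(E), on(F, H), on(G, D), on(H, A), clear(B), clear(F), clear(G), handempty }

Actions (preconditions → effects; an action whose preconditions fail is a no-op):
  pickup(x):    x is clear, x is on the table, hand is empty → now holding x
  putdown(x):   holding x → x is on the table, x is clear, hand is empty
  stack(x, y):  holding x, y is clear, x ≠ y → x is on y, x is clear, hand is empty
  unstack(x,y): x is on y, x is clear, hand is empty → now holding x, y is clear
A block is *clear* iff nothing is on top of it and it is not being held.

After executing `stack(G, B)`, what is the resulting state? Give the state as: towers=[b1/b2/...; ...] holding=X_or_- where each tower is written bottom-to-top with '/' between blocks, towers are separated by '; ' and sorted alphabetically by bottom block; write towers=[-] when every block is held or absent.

towers=[A/H/F; C/B; E/D/G] holding=-

before: towers=[A/H/F; C/B; E/D/G] holding=-
pre[stack(G, B)]: holding(G) fail, clear(B) ok, G≠B ok
holding(G) unmet → stack(G, B) is a no-op
after:  towers=[A/H/F; C/B; E/D/G] holding=-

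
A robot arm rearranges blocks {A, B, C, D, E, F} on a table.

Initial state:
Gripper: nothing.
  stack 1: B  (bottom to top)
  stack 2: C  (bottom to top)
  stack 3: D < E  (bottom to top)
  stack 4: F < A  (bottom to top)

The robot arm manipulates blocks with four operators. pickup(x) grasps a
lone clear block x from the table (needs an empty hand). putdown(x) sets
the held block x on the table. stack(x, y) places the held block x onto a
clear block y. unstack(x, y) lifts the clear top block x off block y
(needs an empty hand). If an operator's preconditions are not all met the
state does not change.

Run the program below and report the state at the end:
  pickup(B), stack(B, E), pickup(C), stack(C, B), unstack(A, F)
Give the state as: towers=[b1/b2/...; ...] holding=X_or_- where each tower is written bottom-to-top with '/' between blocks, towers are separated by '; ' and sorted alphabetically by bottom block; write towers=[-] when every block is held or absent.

step 1 (pickup(B)): towers=[C; D/E; F/A] holding=B
step 2 (stack(B, E)): towers=[C; D/E/B; F/A] holding=-
step 3 (pickup(C)): towers=[D/E/B; F/A] holding=C
step 4 (stack(C, B)): towers=[D/E/B/C; F/A] holding=-
step 5 (unstack(A, F)): towers=[D/E/B/C; F] holding=A

towers=[D/E/B/C; F] holding=A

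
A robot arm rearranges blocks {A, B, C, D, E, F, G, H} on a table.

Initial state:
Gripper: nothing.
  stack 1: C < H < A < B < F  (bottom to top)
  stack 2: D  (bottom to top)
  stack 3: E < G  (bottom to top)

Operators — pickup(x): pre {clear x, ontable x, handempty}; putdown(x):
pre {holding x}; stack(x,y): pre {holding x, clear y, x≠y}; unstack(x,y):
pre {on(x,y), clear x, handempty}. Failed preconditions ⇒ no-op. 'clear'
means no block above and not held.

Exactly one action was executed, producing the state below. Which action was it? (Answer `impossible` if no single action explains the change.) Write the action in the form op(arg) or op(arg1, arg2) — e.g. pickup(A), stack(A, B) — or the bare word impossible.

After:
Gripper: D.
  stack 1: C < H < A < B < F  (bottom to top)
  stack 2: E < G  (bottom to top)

pickup(D)

target: towers=[C/H/A/B/F; E/G] holding=D
     unstack(G, E) → towers=[C/H/A/B/F; D; E] holding=G
     unstack(F, B) → towers=[C/H/A/B; D; E/G] holding=F
         pickup(D) → towers=[C/H/A/B/F; E/G] holding=D  ← match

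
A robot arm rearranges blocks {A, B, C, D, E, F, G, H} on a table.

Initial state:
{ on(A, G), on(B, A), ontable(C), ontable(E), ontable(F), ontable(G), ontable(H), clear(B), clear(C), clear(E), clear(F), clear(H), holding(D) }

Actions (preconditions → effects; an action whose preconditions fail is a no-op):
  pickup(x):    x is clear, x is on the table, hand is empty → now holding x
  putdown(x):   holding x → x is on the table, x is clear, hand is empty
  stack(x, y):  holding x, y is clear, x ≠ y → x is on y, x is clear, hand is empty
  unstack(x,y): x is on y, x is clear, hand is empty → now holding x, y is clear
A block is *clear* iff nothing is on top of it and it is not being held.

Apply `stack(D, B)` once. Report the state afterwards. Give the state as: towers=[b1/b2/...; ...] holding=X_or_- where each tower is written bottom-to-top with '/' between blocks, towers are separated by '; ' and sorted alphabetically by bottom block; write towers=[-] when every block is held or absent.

towers=[C; E; F; G/A/B/D; H] holding=-

before: towers=[C; E; F; G/A/B; H] holding=D
pre[stack(D, B)]: holding(D) ✓, clear(B) ✓, D≠B ✓
all met → apply stack(D, B)
after:  towers=[C; E; F; G/A/B/D; H] holding=-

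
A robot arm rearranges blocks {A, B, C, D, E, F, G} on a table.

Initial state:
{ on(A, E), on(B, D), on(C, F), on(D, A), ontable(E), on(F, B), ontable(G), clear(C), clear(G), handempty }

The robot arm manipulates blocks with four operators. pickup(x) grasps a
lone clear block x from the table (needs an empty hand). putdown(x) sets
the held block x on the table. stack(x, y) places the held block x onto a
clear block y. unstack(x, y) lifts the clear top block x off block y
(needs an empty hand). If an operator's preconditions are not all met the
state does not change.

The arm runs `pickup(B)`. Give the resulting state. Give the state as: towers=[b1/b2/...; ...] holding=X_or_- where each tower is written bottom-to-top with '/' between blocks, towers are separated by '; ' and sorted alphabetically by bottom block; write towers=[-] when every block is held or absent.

before: towers=[E/A/D/B/F/C; G] holding=-
pre[pickup(B)]: clear(B) fail, ontable(B) fail, handempty ok
clear(B), ontable(B) unmet → pickup(B) is a no-op
after:  towers=[E/A/D/B/F/C; G] holding=-

towers=[E/A/D/B/F/C; G] holding=-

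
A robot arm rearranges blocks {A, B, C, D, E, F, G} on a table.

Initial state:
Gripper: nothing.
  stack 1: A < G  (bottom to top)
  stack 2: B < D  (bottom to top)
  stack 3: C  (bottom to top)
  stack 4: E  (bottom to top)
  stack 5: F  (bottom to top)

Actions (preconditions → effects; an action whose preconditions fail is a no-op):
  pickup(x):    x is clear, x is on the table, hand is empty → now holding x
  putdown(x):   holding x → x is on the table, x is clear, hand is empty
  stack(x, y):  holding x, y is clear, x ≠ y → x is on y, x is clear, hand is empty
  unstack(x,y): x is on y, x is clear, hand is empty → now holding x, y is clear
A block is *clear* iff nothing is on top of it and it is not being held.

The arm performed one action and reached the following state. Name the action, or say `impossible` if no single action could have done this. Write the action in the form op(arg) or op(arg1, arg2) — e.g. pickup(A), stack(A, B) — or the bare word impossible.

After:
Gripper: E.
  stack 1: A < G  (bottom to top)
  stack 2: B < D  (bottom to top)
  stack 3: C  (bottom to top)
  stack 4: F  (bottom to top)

pickup(E)

target: towers=[A/G; B/D; C; F] holding=E
         pickup(F) → towers=[A/G; B/D; C; E] holding=F
     unstack(G, A) → towers=[A; B/D; C; E; F] holding=G
     unstack(D, B) → towers=[A/G; B; C; E; F] holding=D
         pickup(E) → towers=[A/G; B/D; C; F] holding=E  ← match
         pickup(C) → towers=[A/G; B/D; E; F] holding=C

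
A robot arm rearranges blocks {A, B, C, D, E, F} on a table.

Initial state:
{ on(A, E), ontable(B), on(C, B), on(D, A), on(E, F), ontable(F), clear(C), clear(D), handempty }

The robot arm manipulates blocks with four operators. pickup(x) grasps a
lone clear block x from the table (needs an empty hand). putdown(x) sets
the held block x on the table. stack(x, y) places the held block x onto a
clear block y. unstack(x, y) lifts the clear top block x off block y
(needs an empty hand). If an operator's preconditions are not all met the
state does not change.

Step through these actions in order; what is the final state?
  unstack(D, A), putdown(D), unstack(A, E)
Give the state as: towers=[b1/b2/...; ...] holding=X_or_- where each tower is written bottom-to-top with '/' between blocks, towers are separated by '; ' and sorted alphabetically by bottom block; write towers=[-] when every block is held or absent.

towers=[B/C; D; F/E] holding=A

step 1 (unstack(D, A)): towers=[B/C; F/E/A] holding=D
step 2 (putdown(D)): towers=[B/C; D; F/E/A] holding=-
step 3 (unstack(A, E)): towers=[B/C; D; F/E] holding=A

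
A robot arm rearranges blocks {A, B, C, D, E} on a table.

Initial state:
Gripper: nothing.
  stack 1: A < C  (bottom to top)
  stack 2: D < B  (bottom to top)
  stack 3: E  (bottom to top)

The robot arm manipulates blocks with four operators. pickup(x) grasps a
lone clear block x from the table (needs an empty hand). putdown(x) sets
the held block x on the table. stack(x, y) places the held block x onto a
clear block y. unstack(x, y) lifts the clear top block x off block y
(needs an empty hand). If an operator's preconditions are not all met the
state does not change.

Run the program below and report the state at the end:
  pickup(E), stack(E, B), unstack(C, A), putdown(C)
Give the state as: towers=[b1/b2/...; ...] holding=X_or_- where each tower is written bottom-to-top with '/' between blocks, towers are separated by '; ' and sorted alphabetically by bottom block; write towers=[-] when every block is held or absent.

towers=[A; C; D/B/E] holding=-

step 1 (pickup(E)): towers=[A/C; D/B] holding=E
step 2 (stack(E, B)): towers=[A/C; D/B/E] holding=-
step 3 (unstack(C, A)): towers=[A; D/B/E] holding=C
step 4 (putdown(C)): towers=[A; C; D/B/E] holding=-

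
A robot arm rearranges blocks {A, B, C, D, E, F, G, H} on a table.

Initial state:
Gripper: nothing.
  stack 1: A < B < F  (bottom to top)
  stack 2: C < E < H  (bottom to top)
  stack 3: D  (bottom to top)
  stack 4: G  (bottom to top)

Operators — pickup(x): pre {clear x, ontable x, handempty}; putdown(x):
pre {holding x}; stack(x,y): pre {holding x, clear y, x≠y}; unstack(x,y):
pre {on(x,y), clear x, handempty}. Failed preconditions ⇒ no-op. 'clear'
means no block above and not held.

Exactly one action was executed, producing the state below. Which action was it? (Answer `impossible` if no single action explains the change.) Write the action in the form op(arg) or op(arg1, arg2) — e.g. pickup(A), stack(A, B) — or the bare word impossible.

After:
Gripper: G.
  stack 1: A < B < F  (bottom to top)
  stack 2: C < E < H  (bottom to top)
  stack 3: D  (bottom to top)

target: towers=[A/B/F; C/E/H; D] holding=G
         pickup(G) → towers=[A/B/F; C/E/H; D] holding=G  ← match
     unstack(H, E) → towers=[A/B/F; C/E; D; G] holding=H
     unstack(F, B) → towers=[A/B; C/E/H; D; G] holding=F
         pickup(D) → towers=[A/B/F; C/E/H; G] holding=D

pickup(G)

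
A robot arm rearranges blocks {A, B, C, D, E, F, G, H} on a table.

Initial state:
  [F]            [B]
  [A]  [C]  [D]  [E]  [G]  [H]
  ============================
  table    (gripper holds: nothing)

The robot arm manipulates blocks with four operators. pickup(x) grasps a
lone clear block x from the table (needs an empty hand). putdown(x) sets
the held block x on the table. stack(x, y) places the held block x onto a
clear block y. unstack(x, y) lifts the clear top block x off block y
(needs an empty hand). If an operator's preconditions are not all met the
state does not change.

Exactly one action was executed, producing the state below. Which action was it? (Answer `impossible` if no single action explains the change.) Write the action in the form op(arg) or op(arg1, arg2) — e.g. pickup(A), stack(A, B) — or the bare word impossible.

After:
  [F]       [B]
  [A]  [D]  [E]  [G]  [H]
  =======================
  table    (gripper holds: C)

pickup(C)

target: towers=[A/F; D; E/B; G; H] holding=C
         pickup(G) → towers=[A/F; C; D; E/B; H] holding=G
         pickup(H) → towers=[A/F; C; D; E/B; G] holding=H
     unstack(B, E) → towers=[A/F; C; D; E; G; H] holding=B
     unstack(F, A) → towers=[A; C; D; E/B; G; H] holding=F
         pickup(D) → towers=[A/F; C; E/B; G; H] holding=D
         pickup(C) → towers=[A/F; D; E/B; G; H] holding=C  ← match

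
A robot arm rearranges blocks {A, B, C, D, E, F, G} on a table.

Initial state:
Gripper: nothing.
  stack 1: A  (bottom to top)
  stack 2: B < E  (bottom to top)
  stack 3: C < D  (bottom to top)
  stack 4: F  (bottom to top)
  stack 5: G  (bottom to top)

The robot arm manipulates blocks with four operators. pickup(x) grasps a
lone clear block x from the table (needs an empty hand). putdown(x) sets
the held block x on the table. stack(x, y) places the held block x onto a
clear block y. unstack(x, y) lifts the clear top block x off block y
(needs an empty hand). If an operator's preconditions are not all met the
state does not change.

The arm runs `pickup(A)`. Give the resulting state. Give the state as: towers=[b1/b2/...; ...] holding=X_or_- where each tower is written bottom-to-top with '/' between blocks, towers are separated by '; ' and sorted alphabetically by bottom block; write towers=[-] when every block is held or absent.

before: towers=[A; B/E; C/D; F; G] holding=-
pre[pickup(A)]: clear(A) ok, ontable(A) ok, handempty ok
all met → apply pickup(A)
after:  towers=[B/E; C/D; F; G] holding=A

towers=[B/E; C/D; F; G] holding=A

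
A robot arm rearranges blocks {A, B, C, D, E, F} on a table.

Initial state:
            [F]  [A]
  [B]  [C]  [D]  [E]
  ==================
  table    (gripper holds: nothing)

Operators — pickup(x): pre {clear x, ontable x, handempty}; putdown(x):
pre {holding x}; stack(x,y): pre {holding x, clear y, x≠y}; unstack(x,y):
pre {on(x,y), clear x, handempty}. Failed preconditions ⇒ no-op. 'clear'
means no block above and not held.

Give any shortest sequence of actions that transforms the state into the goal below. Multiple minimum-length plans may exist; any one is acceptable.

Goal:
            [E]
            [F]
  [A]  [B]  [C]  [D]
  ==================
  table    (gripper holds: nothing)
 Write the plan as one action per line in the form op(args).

step 1 (unstack(F, D)): towers=[B; C; D; E/A] holding=F
step 2 (stack(F, C)): towers=[B; C/F; D; E/A] holding=-
step 3 (unstack(A, E)): towers=[B; C/F; D; E] holding=A
step 4 (putdown(A)): towers=[A; B; C/F; D; E] holding=-
step 5 (pickup(E)): towers=[A; B; C/F; D] holding=E
step 6 (stack(E, F)): towers=[A; B; C/F/E; D] holding=-
goal check: towers=[A; B; C/F/E; D] holding=- — reached (length 6, optimal by BFS)

unstack(F, D)
stack(F, C)
unstack(A, E)
putdown(A)
pickup(E)
stack(E, F)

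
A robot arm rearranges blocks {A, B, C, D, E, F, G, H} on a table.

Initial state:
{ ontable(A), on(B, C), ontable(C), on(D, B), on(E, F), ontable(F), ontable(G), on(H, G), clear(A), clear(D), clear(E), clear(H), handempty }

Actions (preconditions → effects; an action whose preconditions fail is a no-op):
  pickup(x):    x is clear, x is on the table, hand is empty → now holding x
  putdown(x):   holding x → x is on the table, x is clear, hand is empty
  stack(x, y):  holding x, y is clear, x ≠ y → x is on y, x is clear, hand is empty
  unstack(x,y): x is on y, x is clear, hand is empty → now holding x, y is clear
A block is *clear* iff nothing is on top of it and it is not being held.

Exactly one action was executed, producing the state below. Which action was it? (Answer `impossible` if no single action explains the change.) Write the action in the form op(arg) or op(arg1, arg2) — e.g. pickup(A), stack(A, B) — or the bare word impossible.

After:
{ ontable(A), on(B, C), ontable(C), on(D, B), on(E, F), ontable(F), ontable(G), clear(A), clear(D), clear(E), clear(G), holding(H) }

target: towers=[A; C/B/D; F/E; G] holding=H
         pickup(A) → towers=[C/B/D; F/E; G/H] holding=A
     unstack(E, F) → towers=[A; C/B/D; F; G/H] holding=E
     unstack(H, G) → towers=[A; C/B/D; F/E; G] holding=H  ← match
     unstack(D, B) → towers=[A; C/B; F/E; G/H] holding=D

unstack(H, G)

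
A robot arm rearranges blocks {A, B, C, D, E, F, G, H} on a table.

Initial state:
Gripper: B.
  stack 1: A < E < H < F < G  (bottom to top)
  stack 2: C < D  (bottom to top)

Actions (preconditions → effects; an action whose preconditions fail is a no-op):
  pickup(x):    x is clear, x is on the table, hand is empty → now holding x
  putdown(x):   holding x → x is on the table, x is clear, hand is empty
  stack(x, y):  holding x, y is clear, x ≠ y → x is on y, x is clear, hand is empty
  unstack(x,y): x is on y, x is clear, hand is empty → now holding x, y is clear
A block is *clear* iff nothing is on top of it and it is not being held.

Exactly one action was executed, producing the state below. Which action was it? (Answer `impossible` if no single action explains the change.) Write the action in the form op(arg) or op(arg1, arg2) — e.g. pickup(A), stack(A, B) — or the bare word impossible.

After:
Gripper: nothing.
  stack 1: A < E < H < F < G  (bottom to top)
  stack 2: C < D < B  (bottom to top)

stack(B, D)

target: towers=[A/E/H/F/G; C/D/B] holding=-
        putdown(B) → towers=[A/E/H/F/G; B; C/D] holding=-
       stack(B, G) → towers=[A/E/H/F/G/B; C/D] holding=-
       stack(B, D) → towers=[A/E/H/F/G; C/D/B] holding=-  ← match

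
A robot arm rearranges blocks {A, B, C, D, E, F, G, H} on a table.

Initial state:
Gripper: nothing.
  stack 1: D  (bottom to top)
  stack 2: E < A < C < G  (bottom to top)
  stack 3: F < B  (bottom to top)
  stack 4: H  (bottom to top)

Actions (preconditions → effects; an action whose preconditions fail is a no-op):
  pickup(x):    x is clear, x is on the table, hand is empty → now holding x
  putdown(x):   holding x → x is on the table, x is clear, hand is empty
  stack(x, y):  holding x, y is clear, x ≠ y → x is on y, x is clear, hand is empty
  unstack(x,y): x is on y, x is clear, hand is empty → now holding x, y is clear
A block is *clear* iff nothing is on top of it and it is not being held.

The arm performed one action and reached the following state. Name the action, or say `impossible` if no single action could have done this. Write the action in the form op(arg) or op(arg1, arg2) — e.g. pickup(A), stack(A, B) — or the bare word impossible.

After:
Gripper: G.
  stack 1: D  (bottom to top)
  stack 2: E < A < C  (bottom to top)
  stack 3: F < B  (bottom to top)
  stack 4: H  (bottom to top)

target: towers=[D; E/A/C; F/B; H] holding=G
     unstack(G, C) → towers=[D; E/A/C; F/B; H] holding=G  ← match
         pickup(H) → towers=[D; E/A/C/G; F/B] holding=H
     unstack(B, F) → towers=[D; E/A/C/G; F; H] holding=B
         pickup(D) → towers=[E/A/C/G; F/B; H] holding=D

unstack(G, C)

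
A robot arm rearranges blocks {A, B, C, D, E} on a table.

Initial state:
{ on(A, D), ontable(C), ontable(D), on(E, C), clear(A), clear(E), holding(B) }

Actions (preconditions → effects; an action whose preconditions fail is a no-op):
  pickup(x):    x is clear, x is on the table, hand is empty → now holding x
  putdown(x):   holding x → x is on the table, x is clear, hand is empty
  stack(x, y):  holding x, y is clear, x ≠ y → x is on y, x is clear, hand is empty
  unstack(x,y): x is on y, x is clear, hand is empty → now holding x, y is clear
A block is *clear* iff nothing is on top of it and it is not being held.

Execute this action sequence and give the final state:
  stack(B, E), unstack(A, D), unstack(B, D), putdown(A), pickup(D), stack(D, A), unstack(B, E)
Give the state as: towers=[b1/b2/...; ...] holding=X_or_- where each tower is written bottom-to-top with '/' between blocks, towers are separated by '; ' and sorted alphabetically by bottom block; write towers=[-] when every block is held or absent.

step 1 (stack(B, E)): towers=[C/E/B; D/A] holding=-
step 2 (unstack(A, D)): towers=[C/E/B; D] holding=A
step 3 (unstack(B, D)) [no-op]: towers=[C/E/B; D] holding=A
step 4 (putdown(A)): towers=[A; C/E/B; D] holding=-
step 5 (pickup(D)): towers=[A; C/E/B] holding=D
step 6 (stack(D, A)): towers=[A/D; C/E/B] holding=-
step 7 (unstack(B, E)): towers=[A/D; C/E] holding=B

towers=[A/D; C/E] holding=B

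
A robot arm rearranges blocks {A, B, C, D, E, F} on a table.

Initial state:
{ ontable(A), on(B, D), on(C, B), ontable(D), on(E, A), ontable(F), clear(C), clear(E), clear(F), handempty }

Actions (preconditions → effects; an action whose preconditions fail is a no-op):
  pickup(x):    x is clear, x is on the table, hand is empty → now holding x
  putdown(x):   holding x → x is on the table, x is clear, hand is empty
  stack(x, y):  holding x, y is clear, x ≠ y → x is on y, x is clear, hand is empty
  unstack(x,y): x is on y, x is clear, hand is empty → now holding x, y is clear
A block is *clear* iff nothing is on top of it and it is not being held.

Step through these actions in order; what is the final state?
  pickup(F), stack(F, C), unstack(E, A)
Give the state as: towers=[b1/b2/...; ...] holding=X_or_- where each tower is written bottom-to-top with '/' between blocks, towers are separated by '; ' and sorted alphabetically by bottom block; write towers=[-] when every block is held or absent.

towers=[A; D/B/C/F] holding=E

step 1 (pickup(F)): towers=[A/E; D/B/C] holding=F
step 2 (stack(F, C)): towers=[A/E; D/B/C/F] holding=-
step 3 (unstack(E, A)): towers=[A; D/B/C/F] holding=E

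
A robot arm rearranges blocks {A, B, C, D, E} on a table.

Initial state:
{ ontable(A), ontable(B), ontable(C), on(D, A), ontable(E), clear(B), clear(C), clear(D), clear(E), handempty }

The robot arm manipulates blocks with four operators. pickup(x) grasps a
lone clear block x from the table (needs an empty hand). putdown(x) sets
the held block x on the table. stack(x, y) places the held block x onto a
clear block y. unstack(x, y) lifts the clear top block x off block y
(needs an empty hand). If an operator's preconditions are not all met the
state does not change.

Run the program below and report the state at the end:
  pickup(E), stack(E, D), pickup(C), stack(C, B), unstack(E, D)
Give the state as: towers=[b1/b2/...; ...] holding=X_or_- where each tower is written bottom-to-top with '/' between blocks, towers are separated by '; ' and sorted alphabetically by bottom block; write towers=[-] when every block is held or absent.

step 1 (pickup(E)): towers=[A/D; B; C] holding=E
step 2 (stack(E, D)): towers=[A/D/E; B; C] holding=-
step 3 (pickup(C)): towers=[A/D/E; B] holding=C
step 4 (stack(C, B)): towers=[A/D/E; B/C] holding=-
step 5 (unstack(E, D)): towers=[A/D; B/C] holding=E

towers=[A/D; B/C] holding=E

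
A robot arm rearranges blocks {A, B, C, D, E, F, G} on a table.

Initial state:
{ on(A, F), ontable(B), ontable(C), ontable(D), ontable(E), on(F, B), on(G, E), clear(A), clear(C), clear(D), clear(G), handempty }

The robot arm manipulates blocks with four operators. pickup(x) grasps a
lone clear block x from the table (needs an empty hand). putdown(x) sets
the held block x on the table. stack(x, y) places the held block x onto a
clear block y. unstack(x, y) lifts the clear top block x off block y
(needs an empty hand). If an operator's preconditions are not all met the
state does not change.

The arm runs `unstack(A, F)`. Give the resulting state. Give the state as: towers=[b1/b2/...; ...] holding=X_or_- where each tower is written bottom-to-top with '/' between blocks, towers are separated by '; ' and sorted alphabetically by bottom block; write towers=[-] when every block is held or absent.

towers=[B/F; C; D; E/G] holding=A

before: towers=[B/F/A; C; D; E/G] holding=-
pre[unstack(A, F)]: on(A,F) ✓, clear(A) ✓, handempty ✓
all met → apply unstack(A, F)
after:  towers=[B/F; C; D; E/G] holding=A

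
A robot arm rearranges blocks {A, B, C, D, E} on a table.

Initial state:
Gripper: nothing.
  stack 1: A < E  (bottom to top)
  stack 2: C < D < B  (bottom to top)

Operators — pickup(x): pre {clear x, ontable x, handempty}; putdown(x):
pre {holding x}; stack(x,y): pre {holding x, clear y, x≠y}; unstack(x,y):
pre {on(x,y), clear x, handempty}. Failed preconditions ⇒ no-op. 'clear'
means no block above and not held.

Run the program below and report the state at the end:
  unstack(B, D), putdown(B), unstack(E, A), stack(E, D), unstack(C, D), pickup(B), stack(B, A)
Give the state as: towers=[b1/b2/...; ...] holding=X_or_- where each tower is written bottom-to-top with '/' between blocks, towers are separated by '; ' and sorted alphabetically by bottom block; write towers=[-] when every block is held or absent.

towers=[A/B; C/D/E] holding=-

step 1 (unstack(B, D)): towers=[A/E; C/D] holding=B
step 2 (putdown(B)): towers=[A/E; B; C/D] holding=-
step 3 (unstack(E, A)): towers=[A; B; C/D] holding=E
step 4 (stack(E, D)): towers=[A; B; C/D/E] holding=-
step 5 (unstack(C, D)) [no-op]: towers=[A; B; C/D/E] holding=-
step 6 (pickup(B)): towers=[A; C/D/E] holding=B
step 7 (stack(B, A)): towers=[A/B; C/D/E] holding=-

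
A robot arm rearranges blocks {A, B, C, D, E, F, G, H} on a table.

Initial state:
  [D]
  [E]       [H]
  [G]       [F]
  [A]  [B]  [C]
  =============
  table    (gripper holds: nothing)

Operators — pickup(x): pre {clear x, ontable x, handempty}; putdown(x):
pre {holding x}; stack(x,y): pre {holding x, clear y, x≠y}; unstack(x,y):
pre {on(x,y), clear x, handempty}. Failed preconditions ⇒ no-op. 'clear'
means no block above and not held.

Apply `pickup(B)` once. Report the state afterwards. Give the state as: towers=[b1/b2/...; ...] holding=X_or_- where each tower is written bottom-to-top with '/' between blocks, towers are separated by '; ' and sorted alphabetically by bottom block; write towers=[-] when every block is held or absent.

towers=[A/G/E/D; C/F/H] holding=B

before: towers=[A/G/E/D; B; C/F/H] holding=-
pre[pickup(B)]: clear(B) yes, ontable(B) yes, handempty yes
all met → apply pickup(B)
after:  towers=[A/G/E/D; C/F/H] holding=B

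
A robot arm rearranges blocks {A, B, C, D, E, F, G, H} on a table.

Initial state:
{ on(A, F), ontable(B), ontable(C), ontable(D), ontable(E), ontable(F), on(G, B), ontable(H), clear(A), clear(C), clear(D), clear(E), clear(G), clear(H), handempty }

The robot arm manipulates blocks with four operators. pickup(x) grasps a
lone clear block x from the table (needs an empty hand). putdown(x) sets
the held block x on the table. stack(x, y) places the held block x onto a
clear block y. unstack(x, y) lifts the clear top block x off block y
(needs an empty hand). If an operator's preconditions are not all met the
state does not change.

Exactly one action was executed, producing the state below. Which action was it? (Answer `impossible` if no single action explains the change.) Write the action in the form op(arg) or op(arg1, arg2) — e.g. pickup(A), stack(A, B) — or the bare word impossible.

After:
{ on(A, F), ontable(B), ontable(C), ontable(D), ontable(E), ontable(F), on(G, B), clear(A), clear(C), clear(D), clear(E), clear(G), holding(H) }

pickup(H)

target: towers=[B/G; C; D; E; F/A] holding=H
     unstack(G, B) → towers=[B; C; D; E; F/A; H] holding=G
     unstack(A, F) → towers=[B/G; C; D; E; F; H] holding=A
         pickup(E) → towers=[B/G; C; D; F/A; H] holding=E
         pickup(H) → towers=[B/G; C; D; E; F/A] holding=H  ← match
         pickup(D) → towers=[B/G; C; E; F/A; H] holding=D
         pickup(C) → towers=[B/G; D; E; F/A; H] holding=C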